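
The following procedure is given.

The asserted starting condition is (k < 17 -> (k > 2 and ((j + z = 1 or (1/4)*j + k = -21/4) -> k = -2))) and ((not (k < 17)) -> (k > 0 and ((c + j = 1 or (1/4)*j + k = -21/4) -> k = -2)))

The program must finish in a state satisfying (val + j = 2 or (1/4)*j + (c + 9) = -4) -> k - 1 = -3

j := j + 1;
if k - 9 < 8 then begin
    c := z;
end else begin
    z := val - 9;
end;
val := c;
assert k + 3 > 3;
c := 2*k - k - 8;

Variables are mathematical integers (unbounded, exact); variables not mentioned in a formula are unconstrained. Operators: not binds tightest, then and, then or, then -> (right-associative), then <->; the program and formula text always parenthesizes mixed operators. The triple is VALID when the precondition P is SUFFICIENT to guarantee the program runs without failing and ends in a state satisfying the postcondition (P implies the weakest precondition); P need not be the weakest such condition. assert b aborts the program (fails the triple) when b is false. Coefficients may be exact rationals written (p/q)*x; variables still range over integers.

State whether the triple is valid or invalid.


Working backward. After the program, the postcondition (val + j = 2 or (1/4)*j + (c + 9) = -4) -> k - 1 = -3 must hold; in canonical form it is (j + val = 2 or c + (1/4)*j = -13) -> k = -2.
Before c := 2*k - k - 8: (j + val = 2 or (1/4)*j + k = -5) -> k = -2
Before assert k + 3 > 3: k > 0 and ((j + val = 2 or (1/4)*j + k = -5) -> k = -2)
Before val := c: k > 0 and ((c + j = 2 or (1/4)*j + k = -5) -> k = -2)
Then branch requires k > 0 and ((j + z = 2 or (1/4)*j + k = -5) -> k = -2); else branch requires k > 0 and ((c + j = 2 or (1/4)*j + k = -5) -> k = -2).
Before the if: (k < 17 -> (k > 0 and ((j + z = 2 or (1/4)*j + k = -5) -> k = -2))) and ((not (k < 17)) -> (k > 0 and ((c + j = 2 or (1/4)*j + k = -5) -> k = -2)))
Before j := j + 1: (k < 17 -> (k > 0 and ((j + z = 1 or (1/4)*j + k = -21/4) -> k = -2))) and ((not (k < 17)) -> (k > 0 and ((c + j = 1 or (1/4)*j + k = -21/4) -> k = -2)))
The weakest precondition is (k < 17 -> (k > 0 and ((j + z = 1 or (1/4)*j + k = -21/4) -> k = -2))) and ((not (k < 17)) -> (k > 0 and ((c + j = 1 or (1/4)*j + k = -21/4) -> k = -2))).
Check whether (k < 17 -> (k > 2 and ((j + z = 1 or (1/4)*j + k = -21/4) -> k = -2))) and ((not (k < 17)) -> (k > 0 and ((c + j = 1 or (1/4)*j + k = -21/4) -> k = -2))) implies it.
Every state satisfying the precondition satisfies the weakest precondition: the implication holds.
Answer: valid


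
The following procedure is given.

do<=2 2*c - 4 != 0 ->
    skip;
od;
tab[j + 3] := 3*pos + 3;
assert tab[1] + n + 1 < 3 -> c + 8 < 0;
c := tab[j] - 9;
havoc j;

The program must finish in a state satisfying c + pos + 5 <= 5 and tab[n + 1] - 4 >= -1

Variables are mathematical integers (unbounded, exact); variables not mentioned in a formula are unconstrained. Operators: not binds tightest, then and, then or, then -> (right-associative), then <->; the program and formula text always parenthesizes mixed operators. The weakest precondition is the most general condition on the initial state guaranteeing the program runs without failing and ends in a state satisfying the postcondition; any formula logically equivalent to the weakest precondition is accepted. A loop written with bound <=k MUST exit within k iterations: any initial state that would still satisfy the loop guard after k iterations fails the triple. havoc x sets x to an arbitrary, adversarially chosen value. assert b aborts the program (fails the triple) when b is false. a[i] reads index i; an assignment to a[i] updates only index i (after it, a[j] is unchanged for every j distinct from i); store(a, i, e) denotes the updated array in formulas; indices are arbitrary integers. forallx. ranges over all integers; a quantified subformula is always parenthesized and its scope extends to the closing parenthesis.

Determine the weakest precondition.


Working backward. After the program, the postcondition c + pos + 5 <= 5 and tab[n + 1] - 4 >= -1 must hold; in canonical form it is c + pos <= 0 and tab[n + 1] >= 3.
Before havoc j: c + pos <= 0 and tab[n + 1] >= 3
Before c := tab[j] - 9: tab[j] + pos <= 9 and tab[n + 1] >= 3
Before assert tab[1] + n + 1 < 3 -> c + 8 < 0: (tab[1] + n < 2 -> c < -8) and tab[j] + pos <= 9 and tab[n + 1] >= 3
Before tab[j + 3] := 3*pos + 3: (store(tab, j + 3, 3*pos + 3)[1] + n < 2 -> c < -8) and store(tab, j + 3, 3*pos + 3)[j] + pos <= 9 and store(tab, j + 3, 3*pos + 3)[n + 1] >= 3
Before the loop (bound <=2), unroll the exhaustion recursion (WP_0 = exit-now case; WP_j = one more guarded iteration, up to j = 2):
  WP_0: (not (2*c != 4)) and (store(tab, j + 3, 3*pos + 3)[1] + n < 2 -> c < -8) and store(tab, j + 3, 3*pos + 3)[j] + pos <= 9 and store(tab, j + 3, 3*pos + 3)[n + 1] >= 3
  WP_1: (2*c != 4 -> ((not (2*c != 4)) and (store(tab, j + 3, 3*pos + 3)[1] + n < 2 -> c < -8) and store(tab, j + 3, 3*pos + 3)[j] + pos <= 9 and store(tab, j + 3, 3*pos + 3)[n + 1] >= 3)) and ((not (2*c != 4)) -> ((store(tab, j + 3, 3*pos + 3)[1] + n < 2 -> c < -8) and store(tab, j + 3, 3*pos + 3)[j] + pos <= 9 and store(tab, j + 3, 3*pos + 3)[n + 1] >= 3))
  WP_2: (2*c != 4 -> ((2*c != 4 -> ((not (2*c != 4)) and (store(tab, j + 3, 3*pos + 3)[1] + n < 2 -> c < -8) and store(tab, j + 3, 3*pos + 3)[j] + pos <= 9 and store(tab, j + 3, 3*pos + 3)[n + 1] >= 3)) and ((not (2*c != 4)) -> ((store(tab, j + 3, 3*pos + 3)[1] + n < 2 -> c < -8) and store(tab, j + 3, 3*pos + 3)[j] + pos <= 9 and store(tab, j + 3, 3*pos + 3)[n + 1] >= 3)))) and ((not (2*c != 4)) -> ((store(tab, j + 3, 3*pos + 3)[1] + n < 2 -> c < -8) and store(tab, j + 3, 3*pos + 3)[j] + pos <= 9 and store(tab, j + 3, 3*pos + 3)[n + 1] >= 3))
So before the loop: (2*c != 4 -> ((2*c != 4 -> ((not (2*c != 4)) and (store(tab, j + 3, 3*pos + 3)[1] + n < 2 -> c < -8) and store(tab, j + 3, 3*pos + 3)[j] + pos <= 9 and store(tab, j + 3, 3*pos + 3)[n + 1] >= 3)) and ((not (2*c != 4)) -> ((store(tab, j + 3, 3*pos + 3)[1] + n < 2 -> c < -8) and store(tab, j + 3, 3*pos + 3)[j] + pos <= 9 and store(tab, j + 3, 3*pos + 3)[n + 1] >= 3)))) and ((not (2*c != 4)) -> ((store(tab, j + 3, 3*pos + 3)[1] + n < 2 -> c < -8) and store(tab, j + 3, 3*pos + 3)[j] + pos <= 9 and store(tab, j + 3, 3*pos + 3)[n + 1] >= 3))
Answer: WP = (2*c != 4 -> ((2*c != 4 -> ((not (2*c != 4)) and (store(tab, j + 3, 3*pos + 3)[1] + n < 2 -> c < -8) and store(tab, j + 3, 3*pos + 3)[j] + pos <= 9 and store(tab, j + 3, 3*pos + 3)[n + 1] >= 3)) and ((not (2*c != 4)) -> ((store(tab, j + 3, 3*pos + 3)[1] + n < 2 -> c < -8) and store(tab, j + 3, 3*pos + 3)[j] + pos <= 9 and store(tab, j + 3, 3*pos + 3)[n + 1] >= 3)))) and ((not (2*c != 4)) -> ((store(tab, j + 3, 3*pos + 3)[1] + n < 2 -> c < -8) and store(tab, j + 3, 3*pos + 3)[j] + pos <= 9 and store(tab, j + 3, 3*pos + 3)[n + 1] >= 3))


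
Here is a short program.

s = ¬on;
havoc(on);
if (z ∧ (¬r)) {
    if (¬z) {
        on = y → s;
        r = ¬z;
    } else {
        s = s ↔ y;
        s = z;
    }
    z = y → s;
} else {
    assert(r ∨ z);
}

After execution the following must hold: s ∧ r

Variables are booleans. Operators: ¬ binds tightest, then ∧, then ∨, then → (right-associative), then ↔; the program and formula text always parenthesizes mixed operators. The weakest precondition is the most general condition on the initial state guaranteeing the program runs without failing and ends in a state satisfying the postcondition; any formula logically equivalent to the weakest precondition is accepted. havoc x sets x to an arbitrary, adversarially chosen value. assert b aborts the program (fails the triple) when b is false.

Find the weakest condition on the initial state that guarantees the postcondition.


Working backward. After the program, s ∧ r must hold.
Then branch requires ((¬z) → (s ∧ (¬z))) ∧ (z → (z ∧ r)); else branch requires (r ∨ z) ∧ s ∧ r.
Before the if: ((z ∧ (¬r)) → (((¬z) → (s ∧ (¬z))) ∧ (z → (z ∧ r)))) ∧ ((¬(z ∧ (¬r))) → ((r ∨ z) ∧ s ∧ r))
Before havoc on: ((z ∧ (¬r)) → (((¬z) → (s ∧ (¬z))) ∧ (z → (z ∧ r)))) ∧ ((¬(z ∧ (¬r))) → ((r ∨ z) ∧ s ∧ r))
Before s := ¬on: ((z ∧ (¬r)) → (((¬z) → ((¬on) ∧ (¬z))) ∧ (z → (z ∧ r)))) ∧ ((¬(z ∧ (¬r))) → ((r ∨ z) ∧ (¬on) ∧ r))
Answer: WP = ((z ∧ (¬r)) → (((¬z) → ((¬on) ∧ (¬z))) ∧ (z → (z ∧ r)))) ∧ ((¬(z ∧ (¬r))) → ((r ∨ z) ∧ (¬on) ∧ r))


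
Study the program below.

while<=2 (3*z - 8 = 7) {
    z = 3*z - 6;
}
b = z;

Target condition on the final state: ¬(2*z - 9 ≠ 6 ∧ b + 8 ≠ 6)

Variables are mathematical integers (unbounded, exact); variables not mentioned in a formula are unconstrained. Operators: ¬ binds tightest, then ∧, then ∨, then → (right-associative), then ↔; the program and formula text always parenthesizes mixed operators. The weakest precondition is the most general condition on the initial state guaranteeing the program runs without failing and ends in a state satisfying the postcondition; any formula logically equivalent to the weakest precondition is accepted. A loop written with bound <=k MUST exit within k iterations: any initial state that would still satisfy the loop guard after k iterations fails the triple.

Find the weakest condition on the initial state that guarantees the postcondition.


Working backward. After the program, the postcondition ¬(2*z - 9 ≠ 6 ∧ b + 8 ≠ 6) must hold; in canonical form it is ¬(2*z ≠ 15 ∧ b ≠ -2).
Before b := z: ¬(2*z ≠ 15 ∧ z ≠ -2)
Before the loop (bound <=2), unroll the exhaustion recursion (WP_0 = exit-now case; WP_j = one more guarded iteration, up to j = 2):
  WP_0: (¬(3*z = 15)) ∧ (¬(2*z ≠ 15 ∧ z ≠ -2))
  WP_1: (3*z = 15 → ((¬(9*z = 33)) ∧ (¬(6*z ≠ 27 ∧ 3*z ≠ 4)))) ∧ ((¬(3*z = 15)) → (¬(2*z ≠ 15 ∧ z ≠ -2)))
  WP_2: (3*z = 15 → ((9*z = 33 → ((¬(27*z = 87)) ∧ (¬(18*z ≠ 63 ∧ 9*z ≠ 22)))) ∧ ((¬(9*z = 33)) → (¬(6*z ≠ 27 ∧ 3*z ≠ 4))))) ∧ ((¬(3*z = 15)) → (¬(2*z ≠ 15 ∧ z ≠ -2)))
So before the loop: (3*z = 15 → ((9*z = 33 → ((¬(27*z = 87)) ∧ (¬(18*z ≠ 63 ∧ 9*z ≠ 22)))) ∧ ((¬(9*z = 33)) → (¬(6*z ≠ 27 ∧ 3*z ≠ 4))))) ∧ ((¬(3*z = 15)) → (¬(2*z ≠ 15 ∧ z ≠ -2)))
Answer: WP = (3*z = 15 → ((9*z = 33 → ((¬(27*z = 87)) ∧ (¬(18*z ≠ 63 ∧ 9*z ≠ 22)))) ∧ ((¬(9*z = 33)) → (¬(6*z ≠ 27 ∧ 3*z ≠ 4))))) ∧ ((¬(3*z = 15)) → (¬(2*z ≠ 15 ∧ z ≠ -2)))


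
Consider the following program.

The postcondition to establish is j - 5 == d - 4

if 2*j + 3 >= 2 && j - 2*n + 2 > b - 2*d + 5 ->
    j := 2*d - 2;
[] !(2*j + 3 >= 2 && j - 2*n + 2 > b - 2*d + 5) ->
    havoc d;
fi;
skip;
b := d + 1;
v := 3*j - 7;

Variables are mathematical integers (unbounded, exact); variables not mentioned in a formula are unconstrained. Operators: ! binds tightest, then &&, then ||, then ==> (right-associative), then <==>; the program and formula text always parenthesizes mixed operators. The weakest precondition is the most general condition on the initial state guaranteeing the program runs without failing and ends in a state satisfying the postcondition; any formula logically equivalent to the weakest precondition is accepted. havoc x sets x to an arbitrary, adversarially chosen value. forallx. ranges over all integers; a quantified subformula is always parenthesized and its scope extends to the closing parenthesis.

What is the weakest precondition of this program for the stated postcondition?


Working backward. After the program, the postcondition j - 5 == d - 4 must hold; in canonical form it is j == d + 1.
Before v := 3*j - 7: j == d + 1
Before b := d + 1: j == d + 1
Before skip: j == d + 1
Then branch requires d == 3; else branch requires forall d_1. j == d_1 + 1.
Before the if: ((2*j >= -1 && 2*d + j > b + 2*n + 3) ==> d == 3) && ((!(2*j >= -1 && 2*d + j > b + 2*n + 3)) ==> (forall d_1. j == d_1 + 1))
Answer: WP = ((2*j >= -1 && 2*d + j > b + 2*n + 3) ==> d == 3) && ((!(2*j >= -1 && 2*d + j > b + 2*n + 3)) ==> (forall d_1. j == d_1 + 1))


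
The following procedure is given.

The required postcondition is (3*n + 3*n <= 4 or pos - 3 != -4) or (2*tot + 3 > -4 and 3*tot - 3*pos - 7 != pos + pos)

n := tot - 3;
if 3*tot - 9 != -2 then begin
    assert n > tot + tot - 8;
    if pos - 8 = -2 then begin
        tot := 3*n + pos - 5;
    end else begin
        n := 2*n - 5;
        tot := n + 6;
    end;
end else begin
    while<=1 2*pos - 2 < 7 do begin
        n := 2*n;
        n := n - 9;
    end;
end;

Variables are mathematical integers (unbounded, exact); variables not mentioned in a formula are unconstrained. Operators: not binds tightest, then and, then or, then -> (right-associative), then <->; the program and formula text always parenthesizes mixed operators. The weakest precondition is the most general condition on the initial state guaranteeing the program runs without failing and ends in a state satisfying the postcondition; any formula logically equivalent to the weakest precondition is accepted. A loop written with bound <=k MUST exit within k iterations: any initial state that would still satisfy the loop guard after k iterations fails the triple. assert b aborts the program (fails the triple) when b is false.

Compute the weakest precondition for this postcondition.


Working backward. After the program, the postcondition (3*n + 3*n <= 4 or pos - 3 != -4) or (2*tot + 3 > -4 and 3*tot - 3*pos - 7 != pos + pos) must hold; in canonical form it is 6*n <= 4 or pos != -1 or (2*tot > -7 and 3*tot != 5*pos + 7).
Then branch requires n > 2*tot - 8 and (pos = 6 -> (6*n <= 4 or pos != -1 or (6*n + 2*pos > 3 and 9*n != 2*pos + 22))) and ((not (pos = 6)) -> (12*n <= 34 or pos != -1 or (4*n > -9 and 6*n != 5*pos + 4))); else branch requires (2*pos < 9 -> ((not (2*pos < 9)) and (12*n <= 58 or pos != -1 or (2*tot > -7 and 3*tot != 5*pos + 7)))) and ((not (2*pos < 9)) -> (6*n <= 4 or pos != -1 or (2*tot > -7 and 3*tot != 5*pos + 7))).
Before the if: (3*tot != 7 -> (n > 2*tot - 8 and (pos = 6 -> (6*n <= 4 or pos != -1 or (6*n + 2*pos > 3 and 9*n != 2*pos + 22))) and ((not (pos = 6)) -> (12*n <= 34 or pos != -1 or (4*n > -9 and 6*n != 5*pos + 4))))) and ((not (3*tot != 7)) -> ((2*pos < 9 -> ((not (2*pos < 9)) and (12*n <= 58 or pos != -1 or (2*tot > -7 and 3*tot != 5*pos + 7)))) and ((not (2*pos < 9)) -> (6*n <= 4 or pos != -1 or (2*tot > -7 and 3*tot != 5*pos + 7)))))
Before n := tot - 3: (3*tot != 7 -> (tot < 5 and (pos = 6 -> (6*tot <= 22 or pos != -1 or (2*pos + 6*tot > 21 and 9*tot != 2*pos + 49))) and ((not (pos = 6)) -> (12*tot <= 70 or pos != -1 or (4*tot > 3 and 6*tot != 5*pos + 22))))) and ((not (3*tot != 7)) -> ((2*pos < 9 -> ((not (2*pos < 9)) and (12*tot <= 94 or pos != -1 or (2*tot > -7 and 3*tot != 5*pos + 7)))) and ((not (2*pos < 9)) -> (6*tot <= 22 or pos != -1 or (2*tot > -7 and 3*tot != 5*pos + 7)))))
Answer: WP = (3*tot != 7 -> (tot < 5 and (pos = 6 -> (6*tot <= 22 or pos != -1 or (2*pos + 6*tot > 21 and 9*tot != 2*pos + 49))) and ((not (pos = 6)) -> (12*tot <= 70 or pos != -1 or (4*tot > 3 and 6*tot != 5*pos + 22))))) and ((not (3*tot != 7)) -> ((2*pos < 9 -> ((not (2*pos < 9)) and (12*tot <= 94 or pos != -1 or (2*tot > -7 and 3*tot != 5*pos + 7)))) and ((not (2*pos < 9)) -> (6*tot <= 22 or pos != -1 or (2*tot > -7 and 3*tot != 5*pos + 7)))))


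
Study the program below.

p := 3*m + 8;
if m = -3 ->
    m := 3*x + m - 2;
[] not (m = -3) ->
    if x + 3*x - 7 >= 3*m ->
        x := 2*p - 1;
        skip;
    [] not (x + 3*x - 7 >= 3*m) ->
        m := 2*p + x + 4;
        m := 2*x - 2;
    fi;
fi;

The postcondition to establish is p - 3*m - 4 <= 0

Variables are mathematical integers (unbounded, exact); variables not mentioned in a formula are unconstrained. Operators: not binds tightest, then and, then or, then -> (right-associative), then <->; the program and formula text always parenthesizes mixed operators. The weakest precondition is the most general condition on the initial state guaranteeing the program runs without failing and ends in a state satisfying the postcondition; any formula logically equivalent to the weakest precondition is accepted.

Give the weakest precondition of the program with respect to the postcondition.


Working backward. After the program, the postcondition p - 3*m - 4 <= 0 must hold; in canonical form it is p <= 3*m + 4.
Then branch requires p <= 3*m + 9*x - 2; else branch requires (4*x >= 3*m + 7 -> p <= 3*m + 4) and ((not (4*x >= 3*m + 7)) -> p <= 6*x - 2).
Before the if: (m = -3 -> p <= 3*m + 9*x - 2) and ((not (m = -3)) -> ((4*x >= 3*m + 7 -> p <= 3*m + 4) and ((not (4*x >= 3*m + 7)) -> p <= 6*x - 2)))
Before p := 3*m + 8: (m = -3 -> 9*x >= 10) and ((not (m = -3)) -> ((not (4*x >= 3*m + 7)) and ((not (4*x >= 3*m + 7)) -> 3*m <= 6*x - 10)))
Answer: WP = (m = -3 -> 9*x >= 10) and ((not (m = -3)) -> ((not (4*x >= 3*m + 7)) and ((not (4*x >= 3*m + 7)) -> 3*m <= 6*x - 10)))


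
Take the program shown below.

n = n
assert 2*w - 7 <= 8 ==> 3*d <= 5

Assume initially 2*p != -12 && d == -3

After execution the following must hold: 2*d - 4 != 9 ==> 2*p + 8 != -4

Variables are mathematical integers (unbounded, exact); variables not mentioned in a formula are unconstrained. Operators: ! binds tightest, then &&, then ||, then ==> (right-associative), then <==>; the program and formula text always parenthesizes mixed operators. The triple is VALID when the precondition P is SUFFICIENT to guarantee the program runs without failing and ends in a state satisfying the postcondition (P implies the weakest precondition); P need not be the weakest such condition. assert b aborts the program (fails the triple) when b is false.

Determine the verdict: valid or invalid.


Working backward. After the program, the postcondition 2*d - 4 != 9 ==> 2*p + 8 != -4 must hold; in canonical form it is 2*d != 13 ==> 2*p != -12.
Before assert 2*w - 7 <= 8 ==> 3*d <= 5: (2*w <= 15 ==> 3*d <= 5) && (2*d != 13 ==> 2*p != -12)
Before n := n: (2*w <= 15 ==> 3*d <= 5) && (2*d != 13 ==> 2*p != -12)
The weakest precondition is (2*w <= 15 ==> 3*d <= 5) && (2*d != 13 ==> 2*p != -12).
Check whether 2*p != -12 && d == -3 implies it.
Every state satisfying the precondition satisfies the weakest precondition: the implication holds.
Answer: valid


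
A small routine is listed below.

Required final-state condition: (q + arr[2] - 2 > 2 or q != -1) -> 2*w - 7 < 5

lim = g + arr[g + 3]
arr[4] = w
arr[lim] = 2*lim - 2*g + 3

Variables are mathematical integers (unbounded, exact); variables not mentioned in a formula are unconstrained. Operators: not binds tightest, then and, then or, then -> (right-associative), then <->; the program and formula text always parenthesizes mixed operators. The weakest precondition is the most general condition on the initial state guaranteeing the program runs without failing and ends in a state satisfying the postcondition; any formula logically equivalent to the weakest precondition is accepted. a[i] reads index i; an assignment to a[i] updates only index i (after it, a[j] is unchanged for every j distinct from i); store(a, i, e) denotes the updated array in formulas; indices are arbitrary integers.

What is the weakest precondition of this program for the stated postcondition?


Working backward. After the program, the postcondition (q + arr[2] - 2 > 2 or q != -1) -> 2*w - 7 < 5 must hold; in canonical form it is (arr[2] + q > 4 or q != -1) -> 2*w < 12.
Before arr[lim] := 2*lim - 2*g + 3: (store(arr, lim, -2*g + 2*lim + 3)[2] + q > 4 or q != -1) -> 2*w < 12
Before arr[4] := w: (store(store(arr, 4, w), lim, -2*g + 2*lim + 3)[2] + q > 4 or q != -1) -> 2*w < 12
Before lim := g + arr[g + 3]: (store(store(arr, 4, w), arr[g + 3] + g, 2*arr[g + 3] + 3)[2] + q > 4 or q != -1) -> 2*w < 12
Answer: WP = (store(store(arr, 4, w), arr[g + 3] + g, 2*arr[g + 3] + 3)[2] + q > 4 or q != -1) -> 2*w < 12


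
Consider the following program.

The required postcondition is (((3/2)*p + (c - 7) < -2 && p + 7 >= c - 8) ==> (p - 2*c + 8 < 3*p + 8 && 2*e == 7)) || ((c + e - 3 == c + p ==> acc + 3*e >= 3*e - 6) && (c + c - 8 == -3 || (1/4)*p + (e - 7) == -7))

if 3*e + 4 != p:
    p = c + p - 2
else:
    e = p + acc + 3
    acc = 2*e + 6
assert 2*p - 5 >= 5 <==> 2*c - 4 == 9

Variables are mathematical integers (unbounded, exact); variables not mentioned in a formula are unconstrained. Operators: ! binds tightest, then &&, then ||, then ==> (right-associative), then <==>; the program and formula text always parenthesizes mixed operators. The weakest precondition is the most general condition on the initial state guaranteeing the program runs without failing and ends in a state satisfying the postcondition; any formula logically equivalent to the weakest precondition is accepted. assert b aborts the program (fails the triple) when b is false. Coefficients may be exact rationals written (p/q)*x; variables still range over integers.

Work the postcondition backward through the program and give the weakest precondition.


Working backward. After the program, the postcondition (((3/2)*p + (c - 7) < -2 && p + 7 >= c - 8) ==> (p - 2*c + 8 < 3*p + 8 && 2*e == 7)) || ((c + e - 3 == c + p ==> acc + 3*e >= 3*e - 6) && (c + c - 8 == -3 || (1/4)*p + (e - 7) == -7)) must hold; in canonical form it is ((c + (3/2)*p < 5 && p >= c - 15) ==> (2*c + 2*p > 0 && 2*e == 7)) || ((e == p + 3 ==> acc >= -6) && (2*c == 5 || e + (1/4)*p == 0)).
Before assert 2*p - 5 >= 5 <==> 2*c - 4 == 9: (2*p >= 10 <==> 2*c == 13) && (((c + (3/2)*p < 5 && p >= c - 15) ==> (2*c + 2*p > 0 && 2*e == 7)) || ((e == p + 3 ==> acc >= -6) && (2*c == 5 || e + (1/4)*p == 0)))
Then branch requires (2*c + 2*p >= 14 <==> 2*c == 13) && ((((5/2)*c + (3/2)*p < 8 && p >= -13) ==> (4*c + 2*p > 4 && 2*e == 7)) || ((e == c + p + 1 ==> acc >= -6) && (2*c == 5 || (1/4)*c + e + (1/4)*p == 1/2))); else branch requires (2*p >= 10 <==> 2*c == 13) && (((c + (3/2)*p < 5 && p >= c - 15) ==> (2*c + 2*p > 0 && 2*acc + 2*p == 1)) || ((acc == 0 ==> 2*acc + 2*p >= -18) && (2*c == 5 || acc + (5/4)*p == -3))).
Before the if: (3*e != p - 4 ==> ((2*c + 2*p >= 14 <==> 2*c == 13) && ((((5/2)*c + (3/2)*p < 8 && p >= -13) ==> (4*c + 2*p > 4 && 2*e == 7)) || ((e == c + p + 1 ==> acc >= -6) && (2*c == 5 || (1/4)*c + e + (1/4)*p == 1/2))))) && ((!(3*e != p - 4)) ==> ((2*p >= 10 <==> 2*c == 13) && (((c + (3/2)*p < 5 && p >= c - 15) ==> (2*c + 2*p > 0 && 2*acc + 2*p == 1)) || ((acc == 0 ==> 2*acc + 2*p >= -18) && (2*c == 5 || acc + (5/4)*p == -3)))))
Answer: WP = (3*e != p - 4 ==> ((2*c + 2*p >= 14 <==> 2*c == 13) && ((((5/2)*c + (3/2)*p < 8 && p >= -13) ==> (4*c + 2*p > 4 && 2*e == 7)) || ((e == c + p + 1 ==> acc >= -6) && (2*c == 5 || (1/4)*c + e + (1/4)*p == 1/2))))) && ((!(3*e != p - 4)) ==> ((2*p >= 10 <==> 2*c == 13) && (((c + (3/2)*p < 5 && p >= c - 15) ==> (2*c + 2*p > 0 && 2*acc + 2*p == 1)) || ((acc == 0 ==> 2*acc + 2*p >= -18) && (2*c == 5 || acc + (5/4)*p == -3)))))


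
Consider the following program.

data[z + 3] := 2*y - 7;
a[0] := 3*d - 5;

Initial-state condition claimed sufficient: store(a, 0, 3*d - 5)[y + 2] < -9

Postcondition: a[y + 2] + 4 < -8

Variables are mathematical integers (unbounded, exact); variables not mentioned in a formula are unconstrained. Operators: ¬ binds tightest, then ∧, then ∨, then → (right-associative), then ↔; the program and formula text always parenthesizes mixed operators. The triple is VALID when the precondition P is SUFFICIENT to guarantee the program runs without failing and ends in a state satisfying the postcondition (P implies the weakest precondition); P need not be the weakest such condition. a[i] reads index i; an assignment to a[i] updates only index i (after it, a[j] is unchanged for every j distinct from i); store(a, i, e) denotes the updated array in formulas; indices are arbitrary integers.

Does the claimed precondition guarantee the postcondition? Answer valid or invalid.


Working backward. After the program, the postcondition a[y + 2] + 4 < -8 must hold; in canonical form it is a[y + 2] < -12.
Before a[0] := 3*d - 5: store(a, 0, 3*d - 5)[y + 2] < -12
Before data[z + 3] := 2*y - 7: store(a, 0, 3*d - 5)[y + 2] < -12
The weakest precondition is store(a, 0, 3*d - 5)[y + 2] < -12.
Check whether store(a, 0, 3*d - 5)[y + 2] < -9 implies it.
Countermodel: at the initial state a = {[0] = 2, elsewhere 2}, d = -2, y = -2, the precondition holds but the weakest precondition fails.
Answer: invalid


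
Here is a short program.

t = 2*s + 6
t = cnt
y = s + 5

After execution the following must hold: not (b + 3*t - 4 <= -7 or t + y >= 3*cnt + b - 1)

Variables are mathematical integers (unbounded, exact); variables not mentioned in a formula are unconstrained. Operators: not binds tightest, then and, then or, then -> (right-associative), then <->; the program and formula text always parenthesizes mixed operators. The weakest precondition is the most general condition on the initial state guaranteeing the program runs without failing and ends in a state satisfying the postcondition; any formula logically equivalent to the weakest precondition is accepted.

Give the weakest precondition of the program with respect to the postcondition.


Working backward. After the program, the postcondition not (b + 3*t - 4 <= -7 or t + y >= 3*cnt + b - 1) must hold; in canonical form it is not (b + 3*t <= -3 or t + y >= b + 3*cnt - 1).
Before y := s + 5: not (b + 3*t <= -3 or s + t >= b + 3*cnt - 6)
Before t := cnt: not (b + 3*cnt <= -3 or s >= b + 2*cnt - 6)
Before t := 2*s + 6: not (b + 3*cnt <= -3 or s >= b + 2*cnt - 6)
Answer: WP = not (b + 3*cnt <= -3 or s >= b + 2*cnt - 6)


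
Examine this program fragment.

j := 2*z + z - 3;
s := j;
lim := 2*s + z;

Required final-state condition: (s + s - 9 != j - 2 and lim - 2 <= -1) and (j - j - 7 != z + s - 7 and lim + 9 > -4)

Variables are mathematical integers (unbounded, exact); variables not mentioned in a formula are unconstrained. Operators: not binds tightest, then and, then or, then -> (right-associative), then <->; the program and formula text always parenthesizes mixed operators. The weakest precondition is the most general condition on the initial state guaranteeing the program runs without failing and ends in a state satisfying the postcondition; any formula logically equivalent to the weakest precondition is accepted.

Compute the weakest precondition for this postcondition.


Working backward. After the program, the postcondition (s + s - 9 != j - 2 and lim - 2 <= -1) and (j - j - 7 != z + s - 7 and lim + 9 > -4) must hold; in canonical form it is 2*s != j + 7 and lim <= 1 and s + z != 0 and lim > -13.
Before lim := 2*s + z: 2*s != j + 7 and 2*s + z <= 1 and s + z != 0 and 2*s + z > -13
Before s := j: j != 7 and 2*j + z <= 1 and j + z != 0 and 2*j + z > -13
Before j := 2*z + z - 3: 3*z != 10 and 7*z <= 7 and 4*z != 3 and 7*z > -7
Answer: WP = 3*z != 10 and 7*z <= 7 and 4*z != 3 and 7*z > -7


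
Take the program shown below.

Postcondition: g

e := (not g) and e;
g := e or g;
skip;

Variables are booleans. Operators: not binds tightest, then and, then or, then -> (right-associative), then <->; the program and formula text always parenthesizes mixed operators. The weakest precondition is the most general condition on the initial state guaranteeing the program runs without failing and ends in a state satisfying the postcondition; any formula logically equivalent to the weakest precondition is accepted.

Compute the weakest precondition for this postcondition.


Working backward. After the program, g must hold.
Before skip: g
Before g := e or g: e or g
Before e := (not g) and e: ((not g) and e) or g
Answer: WP = ((not g) and e) or g


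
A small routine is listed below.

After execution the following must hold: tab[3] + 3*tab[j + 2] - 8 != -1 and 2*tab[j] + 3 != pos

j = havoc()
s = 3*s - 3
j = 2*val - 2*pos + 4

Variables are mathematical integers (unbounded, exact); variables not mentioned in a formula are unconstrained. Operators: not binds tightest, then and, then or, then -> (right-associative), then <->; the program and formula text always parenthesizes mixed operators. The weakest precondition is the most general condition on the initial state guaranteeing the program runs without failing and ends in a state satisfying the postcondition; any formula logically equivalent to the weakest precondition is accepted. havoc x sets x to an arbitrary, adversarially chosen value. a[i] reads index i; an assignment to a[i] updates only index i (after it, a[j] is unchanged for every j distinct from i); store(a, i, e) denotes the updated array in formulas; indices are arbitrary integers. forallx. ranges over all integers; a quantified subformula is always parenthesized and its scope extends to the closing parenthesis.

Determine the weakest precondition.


Working backward. After the program, the postcondition tab[3] + 3*tab[j + 2] - 8 != -1 and 2*tab[j] + 3 != pos must hold; in canonical form it is 3*tab[j + 2] + tab[3] != 7 and 2*tab[j] != pos - 3.
Before j := 2*val - 2*pos + 4: 3*tab[-2*pos + 2*val + 6] + tab[3] != 7 and 2*tab[-2*pos + 2*val + 4] != pos - 3
Before s := 3*s - 3: 3*tab[-2*pos + 2*val + 6] + tab[3] != 7 and 2*tab[-2*pos + 2*val + 4] != pos - 3
Before havoc j: 3*tab[-2*pos + 2*val + 6] + tab[3] != 7 and 2*tab[-2*pos + 2*val + 4] != pos - 3
Answer: WP = 3*tab[-2*pos + 2*val + 6] + tab[3] != 7 and 2*tab[-2*pos + 2*val + 4] != pos - 3


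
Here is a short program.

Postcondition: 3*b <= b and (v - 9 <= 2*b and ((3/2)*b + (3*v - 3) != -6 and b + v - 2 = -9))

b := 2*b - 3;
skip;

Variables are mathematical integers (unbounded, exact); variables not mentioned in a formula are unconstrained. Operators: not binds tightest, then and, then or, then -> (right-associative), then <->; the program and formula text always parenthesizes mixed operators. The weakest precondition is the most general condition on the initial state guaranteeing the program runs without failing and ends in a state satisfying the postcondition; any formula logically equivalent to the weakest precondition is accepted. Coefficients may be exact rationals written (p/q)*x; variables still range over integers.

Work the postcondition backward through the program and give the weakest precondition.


Working backward. After the program, the postcondition 3*b <= b and (v - 9 <= 2*b and ((3/2)*b + (3*v - 3) != -6 and b + v - 2 = -9)) must hold; in canonical form it is 2*b <= 0 and v <= 2*b + 9 and (3/2)*b + 3*v != -3 and b + v = -7.
Before skip: 2*b <= 0 and v <= 2*b + 9 and (3/2)*b + 3*v != -3 and b + v = -7
Before b := 2*b - 3: 4*b <= 6 and v <= 4*b + 3 and 3*b + 3*v != 3/2 and 2*b + v = -4
Answer: WP = 4*b <= 6 and v <= 4*b + 3 and 3*b + 3*v != 3/2 and 2*b + v = -4


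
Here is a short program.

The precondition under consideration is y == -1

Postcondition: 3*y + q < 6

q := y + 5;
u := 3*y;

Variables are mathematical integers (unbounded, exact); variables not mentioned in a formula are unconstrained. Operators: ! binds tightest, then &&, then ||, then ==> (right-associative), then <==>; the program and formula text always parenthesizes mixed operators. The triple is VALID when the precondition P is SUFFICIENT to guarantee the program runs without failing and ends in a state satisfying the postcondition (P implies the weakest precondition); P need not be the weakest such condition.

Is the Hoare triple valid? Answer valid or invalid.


Working backward. After the program, the postcondition 3*y + q < 6 must hold; in canonical form it is q + 3*y < 6.
Before u := 3*y: q + 3*y < 6
Before q := y + 5: 4*y < 1
The weakest precondition is 4*y < 1.
Check whether y == -1 implies it.
Every state satisfying the precondition satisfies the weakest precondition: the implication holds.
Answer: valid


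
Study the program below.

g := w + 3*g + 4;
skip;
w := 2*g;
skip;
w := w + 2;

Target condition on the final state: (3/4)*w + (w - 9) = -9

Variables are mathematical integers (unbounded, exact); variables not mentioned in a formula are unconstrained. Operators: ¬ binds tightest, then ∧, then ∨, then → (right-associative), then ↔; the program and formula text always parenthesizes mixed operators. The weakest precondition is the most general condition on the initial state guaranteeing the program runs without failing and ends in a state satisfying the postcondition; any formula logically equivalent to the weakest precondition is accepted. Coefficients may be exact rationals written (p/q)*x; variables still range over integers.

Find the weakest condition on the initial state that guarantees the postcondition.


Working backward. After the program, the postcondition (3/4)*w + (w - 9) = -9 must hold; in canonical form it is (7/4)*w = 0.
Before w := w + 2: (7/4)*w = -7/2
Before skip: (7/4)*w = -7/2
Before w := 2*g: (7/2)*g = -7/2
Before skip: (7/2)*g = -7/2
Before g := w + 3*g + 4: (21/2)*g + (7/2)*w = -35/2
Answer: WP = (21/2)*g + (7/2)*w = -35/2


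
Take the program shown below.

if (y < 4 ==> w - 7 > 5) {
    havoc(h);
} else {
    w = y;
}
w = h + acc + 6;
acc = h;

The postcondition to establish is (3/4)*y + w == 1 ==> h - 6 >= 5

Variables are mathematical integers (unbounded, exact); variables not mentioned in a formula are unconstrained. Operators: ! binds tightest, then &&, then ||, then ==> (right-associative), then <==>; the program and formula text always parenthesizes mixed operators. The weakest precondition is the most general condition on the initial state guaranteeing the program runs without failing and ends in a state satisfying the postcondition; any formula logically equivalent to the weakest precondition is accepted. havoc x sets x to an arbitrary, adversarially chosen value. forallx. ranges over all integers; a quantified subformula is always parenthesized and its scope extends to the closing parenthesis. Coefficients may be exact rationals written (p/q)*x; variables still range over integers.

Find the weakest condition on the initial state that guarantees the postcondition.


Working backward. After the program, the postcondition (3/4)*y + w == 1 ==> h - 6 >= 5 must hold; in canonical form it is w + (3/4)*y == 1 ==> h >= 11.
Before acc := h: w + (3/4)*y == 1 ==> h >= 11
Before w := h + acc + 6: acc + h + (3/4)*y == -5 ==> h >= 11
Then branch requires forall h_1. (acc + h_1 + (3/4)*y == -5 ==> h_1 >= 11); else branch requires acc + h + (3/4)*y == -5 ==> h >= 11.
Before the if: ((y < 4 ==> w > 12) ==> (forall h_1. (acc + h_1 + (3/4)*y == -5 ==> h_1 >= 11))) && ((!(y < 4 ==> w > 12)) ==> (acc + h + (3/4)*y == -5 ==> h >= 11))
Answer: WP = ((y < 4 ==> w > 12) ==> (forall h_1. (acc + h_1 + (3/4)*y == -5 ==> h_1 >= 11))) && ((!(y < 4 ==> w > 12)) ==> (acc + h + (3/4)*y == -5 ==> h >= 11))


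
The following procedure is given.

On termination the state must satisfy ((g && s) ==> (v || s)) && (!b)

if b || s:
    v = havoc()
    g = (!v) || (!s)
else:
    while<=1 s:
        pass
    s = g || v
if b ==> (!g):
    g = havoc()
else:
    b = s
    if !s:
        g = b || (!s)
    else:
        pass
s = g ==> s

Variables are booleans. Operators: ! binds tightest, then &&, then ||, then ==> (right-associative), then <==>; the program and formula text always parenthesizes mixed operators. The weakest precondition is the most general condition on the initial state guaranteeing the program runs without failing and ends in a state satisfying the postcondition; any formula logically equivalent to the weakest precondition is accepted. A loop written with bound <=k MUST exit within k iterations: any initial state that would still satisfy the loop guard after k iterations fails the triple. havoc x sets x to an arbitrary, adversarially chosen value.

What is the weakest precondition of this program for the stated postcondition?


Working backward. After the program, ((g && s) ==> (v || s)) && (!b) must hold.
Before s := g ==> s: ((g && (g ==> s)) ==> (v || (g ==> s))) && (!b)
Then branch requires (s ==> (v || s)) && (!b); else branch requires ((!s) ==> ((s ==> (v || s)) && (!s))) && (s ==> (((g && (g ==> s)) ==> (v || (g ==> s))) && (!s))).
Before the if: ((b ==> (!g)) ==> ((s ==> (v || s)) && (!b))) && ((!(b ==> (!g))) ==> (((!s) ==> ((s ==> (v || s)) && (!s))) && (s ==> (((g && (g ==> s)) ==> (v || (g ==> s))) && (!s)))))
Then branch requires ((b ==> s) ==> (!b)) && ((!(b ==> s)) ==> (s ==> (!s))) && (b ==> (s ==> (!s))); else branch requires (s ==> ((!s) && ((b ==> (!g)) ==> (((g || v) ==> (v || g)) && (!b))) && ((!(b ==> (!g))) ==> (((!(g || v)) ==> (((g || v) ==> (v || g)) && (!(g || v)))) && ((g || v) ==> (((g && (g ==> (g || v))) ==> (v || (g ==> (g || v)))) && (!(g || v)))))))) && ((!s) ==> (((b ==> (!g)) ==> (((g || v) ==> (v || g)) && (!b))) && ((!(b ==> (!g))) ==> (((!(g || v)) ==> (((g || v) ==> (v || g)) && (!(g || v)))) && ((g || v) ==> (((g && (g ==> (g || v))) ==> (v || (g ==> (g || v)))) && (!(g || v)))))))).
Before the if: ((b || s) ==> (((b ==> s) ==> (!b)) && ((!(b ==> s)) ==> (s ==> (!s))) && (b ==> (s ==> (!s))))) && ((!(b || s)) ==> ((s ==> ((!s) && ((b ==> (!g)) ==> (((g || v) ==> (v || g)) && (!b))) && ((!(b ==> (!g))) ==> (((!(g || v)) ==> (((g || v) ==> (v || g)) && (!(g || v)))) && ((g || v) ==> (((g && (g ==> (g || v))) ==> (v || (g ==> (g || v)))) && (!(g || v)))))))) && ((!s) ==> (((b ==> (!g)) ==> (((g || v) ==> (v || g)) && (!b))) && ((!(b ==> (!g))) ==> (((!(g || v)) ==> (((g || v) ==> (v || g)) && (!(g || v)))) && ((g || v) ==> (((g && (g ==> (g || v))) ==> (v || (g ==> (g || v)))) && (!(g || v))))))))))
Answer: WP = ((b || s) ==> (((b ==> s) ==> (!b)) && ((!(b ==> s)) ==> (s ==> (!s))) && (b ==> (s ==> (!s))))) && ((!(b || s)) ==> ((s ==> ((!s) && ((b ==> (!g)) ==> (((g || v) ==> (v || g)) && (!b))) && ((!(b ==> (!g))) ==> (((!(g || v)) ==> (((g || v) ==> (v || g)) && (!(g || v)))) && ((g || v) ==> (((g && (g ==> (g || v))) ==> (v || (g ==> (g || v)))) && (!(g || v)))))))) && ((!s) ==> (((b ==> (!g)) ==> (((g || v) ==> (v || g)) && (!b))) && ((!(b ==> (!g))) ==> (((!(g || v)) ==> (((g || v) ==> (v || g)) && (!(g || v)))) && ((g || v) ==> (((g && (g ==> (g || v))) ==> (v || (g ==> (g || v)))) && (!(g || v))))))))))


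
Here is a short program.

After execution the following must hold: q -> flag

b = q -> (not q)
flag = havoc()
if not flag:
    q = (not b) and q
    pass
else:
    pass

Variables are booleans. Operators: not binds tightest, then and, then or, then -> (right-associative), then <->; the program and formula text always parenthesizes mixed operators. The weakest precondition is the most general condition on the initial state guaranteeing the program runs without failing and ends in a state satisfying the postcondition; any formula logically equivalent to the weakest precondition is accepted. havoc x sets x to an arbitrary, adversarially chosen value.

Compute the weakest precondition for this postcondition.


Working backward. After the program, q -> flag must hold.
Then branch requires ((not b) and q) -> flag; else branch requires q -> flag.
Before the if: ((not flag) -> (((not b) and q) -> flag)) and (flag -> (q -> flag))
Before havoc flag: not ((not b) and q)
Before b := q -> (not q): not ((not (q -> (not q))) and q)
Answer: WP = not ((not (q -> (not q))) and q)


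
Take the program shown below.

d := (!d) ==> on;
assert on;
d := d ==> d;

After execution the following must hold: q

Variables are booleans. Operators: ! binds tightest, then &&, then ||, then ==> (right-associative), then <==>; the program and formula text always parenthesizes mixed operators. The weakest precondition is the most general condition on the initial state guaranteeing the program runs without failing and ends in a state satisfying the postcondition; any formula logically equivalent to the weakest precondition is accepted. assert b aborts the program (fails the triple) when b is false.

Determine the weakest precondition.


Working backward. After the program, q must hold.
Before d := d ==> d: q
Before assert on: on && q
Before d := (!d) ==> on: on && q
Answer: WP = on && q


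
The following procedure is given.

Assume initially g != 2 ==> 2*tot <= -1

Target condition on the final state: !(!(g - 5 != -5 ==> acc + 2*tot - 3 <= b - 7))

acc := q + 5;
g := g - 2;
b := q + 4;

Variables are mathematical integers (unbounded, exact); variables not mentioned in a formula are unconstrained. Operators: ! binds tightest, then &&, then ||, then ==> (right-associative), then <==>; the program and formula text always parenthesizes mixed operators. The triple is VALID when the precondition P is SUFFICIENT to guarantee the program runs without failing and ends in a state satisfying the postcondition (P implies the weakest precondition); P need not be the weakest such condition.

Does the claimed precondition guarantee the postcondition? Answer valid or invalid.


Working backward. After the program, the postcondition !(!(g - 5 != -5 ==> acc + 2*tot - 3 <= b - 7)) must hold; in canonical form it is g != 0 ==> acc + 2*tot <= b - 4.
Before b := q + 4: g != 0 ==> acc + 2*tot <= q
Before g := g - 2: g != 2 ==> acc + 2*tot <= q
Before acc := q + 5: g != 2 ==> 2*tot <= -5
The weakest precondition is g != 2 ==> 2*tot <= -5.
Check whether g != 2 ==> 2*tot <= -1 implies it.
Countermodel: at the initial state g = 3, tot = -2, the precondition holds but the weakest precondition fails.
Answer: invalid
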